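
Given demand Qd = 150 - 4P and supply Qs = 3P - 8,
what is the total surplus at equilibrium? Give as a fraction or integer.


Find equilibrium: 150 - 4P = 3P - 8
150 + 8 = 7P
P* = 158/7 = 158/7
Q* = 3*158/7 - 8 = 418/7
Inverse demand: P = 75/2 - Q/4, so P_max = 75/2
Inverse supply: P = 8/3 + Q/3, so P_min = 8/3
CS = (1/2) * 418/7 * (75/2 - 158/7) = 43681/98
PS = (1/2) * 418/7 * (158/7 - 8/3) = 87362/147
TS = CS + PS = 43681/98 + 87362/147 = 43681/42

43681/42


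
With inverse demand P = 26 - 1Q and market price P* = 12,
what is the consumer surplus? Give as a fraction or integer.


Maximum willingness to pay (at Q=0): P_max = 26
Quantity demanded at P* = 12:
Q* = (26 - 12)/1 = 14
CS = (1/2) * Q* * (P_max - P*)
CS = (1/2) * 14 * (26 - 12)
CS = (1/2) * 14 * 14 = 98

98


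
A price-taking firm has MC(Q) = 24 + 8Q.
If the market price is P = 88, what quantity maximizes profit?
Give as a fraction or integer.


In perfect competition, profit is maximized where P = MC.
88 = 24 + 8Q
64 = 8Q
Q* = 64/8 = 8

8


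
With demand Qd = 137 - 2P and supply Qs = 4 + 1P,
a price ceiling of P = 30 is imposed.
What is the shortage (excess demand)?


At P = 30:
Qd = 137 - 2*30 = 77
Qs = 4 + 1*30 = 34
Shortage = Qd - Qs = 77 - 34 = 43

43


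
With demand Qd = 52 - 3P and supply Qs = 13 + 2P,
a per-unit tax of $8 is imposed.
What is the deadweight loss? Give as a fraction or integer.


Pre-tax equilibrium quantity: Q* = 143/5
Post-tax equilibrium quantity: Q_tax = 19
Reduction in quantity: Q* - Q_tax = 48/5
DWL = (1/2) * tax * (Q* - Q_tax)
DWL = (1/2) * 8 * 48/5 = 192/5

192/5


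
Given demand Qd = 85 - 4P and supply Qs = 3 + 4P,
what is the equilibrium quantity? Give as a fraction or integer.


First find equilibrium price:
85 - 4P = 3 + 4P
P* = 82/8 = 41/4
Then substitute into demand:
Q* = 85 - 4 * 41/4 = 44

44


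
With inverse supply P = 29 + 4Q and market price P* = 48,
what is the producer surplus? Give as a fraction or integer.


Minimum supply price (at Q=0): P_min = 29
Quantity supplied at P* = 48:
Q* = (48 - 29)/4 = 19/4
PS = (1/2) * Q* * (P* - P_min)
PS = (1/2) * 19/4 * (48 - 29)
PS = (1/2) * 19/4 * 19 = 361/8

361/8


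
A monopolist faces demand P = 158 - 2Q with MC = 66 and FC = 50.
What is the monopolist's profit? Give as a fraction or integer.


MR = MC: 158 - 4Q = 66
Q* = 23
P* = 158 - 2*23 = 112
Profit = (P* - MC)*Q* - FC
= (112 - 66)*23 - 50
= 46*23 - 50
= 1058 - 50 = 1008

1008


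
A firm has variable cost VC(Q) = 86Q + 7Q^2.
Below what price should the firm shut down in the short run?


AVC(Q) = VC(Q)/Q = 86 + 7Q
AVC is increasing in Q, so minimum AVC is at Q -> 0+.
Min AVC = 86
The firm should shut down if P < 86.

86


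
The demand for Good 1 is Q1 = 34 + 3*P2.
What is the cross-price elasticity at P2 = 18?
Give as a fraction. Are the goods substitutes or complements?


dQ1/dP2 = 3
At P2 = 18: Q1 = 34 + 3*18 = 88
Exy = (dQ1/dP2)(P2/Q1) = 3 * 18 / 88 = 27/44
Since Exy > 0, the goods are substitutes.

27/44 (substitutes)


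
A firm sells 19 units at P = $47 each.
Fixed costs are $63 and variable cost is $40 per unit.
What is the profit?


Total Revenue = P * Q = 47 * 19 = $893
Total Cost = FC + VC*Q = 63 + 40*19 = $823
Profit = TR - TC = 893 - 823 = $70

$70


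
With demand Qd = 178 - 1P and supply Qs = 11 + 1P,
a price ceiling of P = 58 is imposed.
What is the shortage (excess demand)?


At P = 58:
Qd = 178 - 1*58 = 120
Qs = 11 + 1*58 = 69
Shortage = Qd - Qs = 120 - 69 = 51

51


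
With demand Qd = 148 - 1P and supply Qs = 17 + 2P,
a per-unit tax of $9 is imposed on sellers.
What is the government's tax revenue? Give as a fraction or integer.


With tax on sellers, new supply: Qs' = 17 + 2(P - 9)
= 2P - 1
New equilibrium quantity:
Q_new = 295/3
Tax revenue = tax * Q_new = 9 * 295/3 = 885

885


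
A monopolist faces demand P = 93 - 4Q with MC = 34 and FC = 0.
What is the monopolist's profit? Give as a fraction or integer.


MR = MC: 93 - 8Q = 34
Q* = 59/8
P* = 93 - 4*59/8 = 127/2
Profit = (P* - MC)*Q* - FC
= (127/2 - 34)*59/8 - 0
= 59/2*59/8 - 0
= 3481/16 - 0 = 3481/16

3481/16


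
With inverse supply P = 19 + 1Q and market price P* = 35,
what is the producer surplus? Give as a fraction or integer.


Minimum supply price (at Q=0): P_min = 19
Quantity supplied at P* = 35:
Q* = (35 - 19)/1 = 16
PS = (1/2) * Q* * (P* - P_min)
PS = (1/2) * 16 * (35 - 19)
PS = (1/2) * 16 * 16 = 128

128


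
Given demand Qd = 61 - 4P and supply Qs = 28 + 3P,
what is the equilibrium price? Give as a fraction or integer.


At equilibrium, Qd = Qs.
61 - 4P = 28 + 3P
61 - 28 = 4P + 3P
33 = 7P
P* = 33/7 = 33/7

33/7


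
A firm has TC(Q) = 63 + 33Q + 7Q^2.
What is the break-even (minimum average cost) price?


AC(Q) = 63/Q + 33 + 7Q
To minimize: dAC/dQ = -63/Q^2 + 7 = 0
Q^2 = 63/7 = 9
Q* = 3
Min AC = 63/3 + 33 + 7*3
Min AC = 21 + 33 + 21 = 75

75


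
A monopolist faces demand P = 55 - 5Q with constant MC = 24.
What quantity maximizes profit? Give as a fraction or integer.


TR = P*Q = (55 - 5Q)Q = 55Q - 5Q^2
MR = dTR/dQ = 55 - 10Q
Set MR = MC:
55 - 10Q = 24
31 = 10Q
Q* = 31/10 = 31/10

31/10


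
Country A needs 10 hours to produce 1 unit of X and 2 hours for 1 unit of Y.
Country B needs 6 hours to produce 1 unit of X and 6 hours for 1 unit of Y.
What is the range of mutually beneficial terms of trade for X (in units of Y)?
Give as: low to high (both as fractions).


Opportunity cost of X for Country A = hours_X / hours_Y = 10/2 = 5 units of Y
Opportunity cost of X for Country B = hours_X / hours_Y = 6/6 = 1 units of Y
Terms of trade must be between the two opportunity costs.
Range: 1 to 5

1 to 5


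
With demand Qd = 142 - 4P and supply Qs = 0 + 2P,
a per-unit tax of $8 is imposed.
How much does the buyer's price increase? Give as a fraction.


With a per-unit tax, the buyer's price increase depends on relative slopes.
Supply slope: d = 2, Demand slope: b = 4
Buyer's price increase = d * tax / (b + d)
= 2 * 8 / (4 + 2)
= 16 / 6 = 8/3

8/3


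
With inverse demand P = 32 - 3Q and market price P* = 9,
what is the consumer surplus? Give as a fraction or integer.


Maximum willingness to pay (at Q=0): P_max = 32
Quantity demanded at P* = 9:
Q* = (32 - 9)/3 = 23/3
CS = (1/2) * Q* * (P_max - P*)
CS = (1/2) * 23/3 * (32 - 9)
CS = (1/2) * 23/3 * 23 = 529/6

529/6


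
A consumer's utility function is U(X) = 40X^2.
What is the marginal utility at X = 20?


MU = dU/dX = 40*2*X^(2-1)
MU = 80*X^1
At X = 20:
MU = 80 * 20^1
MU = 80 * 20 = 1600

1600


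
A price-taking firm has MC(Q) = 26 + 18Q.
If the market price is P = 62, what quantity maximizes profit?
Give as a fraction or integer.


In perfect competition, profit is maximized where P = MC.
62 = 26 + 18Q
36 = 18Q
Q* = 36/18 = 2

2


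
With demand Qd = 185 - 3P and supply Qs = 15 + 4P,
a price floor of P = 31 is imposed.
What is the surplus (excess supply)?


At P = 31:
Qd = 185 - 3*31 = 92
Qs = 15 + 4*31 = 139
Surplus = Qs - Qd = 139 - 92 = 47

47


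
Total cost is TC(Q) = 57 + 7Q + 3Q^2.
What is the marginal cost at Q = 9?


MC = dTC/dQ = 7 + 2*3*Q
At Q = 9:
MC = 7 + 6*9
MC = 7 + 54 = 61

61


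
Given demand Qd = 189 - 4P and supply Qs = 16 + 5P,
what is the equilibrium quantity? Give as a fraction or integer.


First find equilibrium price:
189 - 4P = 16 + 5P
P* = 173/9 = 173/9
Then substitute into demand:
Q* = 189 - 4 * 173/9 = 1009/9

1009/9


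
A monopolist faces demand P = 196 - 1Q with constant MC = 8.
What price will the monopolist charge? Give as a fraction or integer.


MR = 196 - 2Q
Set MR = MC: 196 - 2Q = 8
Q* = 94
Substitute into demand:
P* = 196 - 1*94 = 102

102


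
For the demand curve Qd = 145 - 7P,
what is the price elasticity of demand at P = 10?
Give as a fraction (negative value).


dQ/dP = -7
At P = 10: Q = 145 - 7*10 = 75
E = (dQ/dP)(P/Q) = (-7)(10/75) = -14/15

-14/15


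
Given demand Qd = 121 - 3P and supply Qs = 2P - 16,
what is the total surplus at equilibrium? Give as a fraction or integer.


Find equilibrium: 121 - 3P = 2P - 16
121 + 16 = 5P
P* = 137/5 = 137/5
Q* = 2*137/5 - 16 = 194/5
Inverse demand: P = 121/3 - Q/3, so P_max = 121/3
Inverse supply: P = 8 + Q/2, so P_min = 8
CS = (1/2) * 194/5 * (121/3 - 137/5) = 18818/75
PS = (1/2) * 194/5 * (137/5 - 8) = 9409/25
TS = CS + PS = 18818/75 + 9409/25 = 9409/15

9409/15


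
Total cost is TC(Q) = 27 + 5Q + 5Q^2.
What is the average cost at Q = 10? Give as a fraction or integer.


TC(10) = 27 + 5*10 + 5*10^2
TC(10) = 27 + 50 + 500 = 577
AC = TC/Q = 577/10 = 577/10

577/10


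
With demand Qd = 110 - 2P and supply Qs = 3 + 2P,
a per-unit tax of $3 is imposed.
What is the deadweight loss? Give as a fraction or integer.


Pre-tax equilibrium quantity: Q* = 113/2
Post-tax equilibrium quantity: Q_tax = 107/2
Reduction in quantity: Q* - Q_tax = 3
DWL = (1/2) * tax * (Q* - Q_tax)
DWL = (1/2) * 3 * 3 = 9/2

9/2


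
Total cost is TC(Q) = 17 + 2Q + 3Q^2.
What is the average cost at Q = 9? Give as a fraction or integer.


TC(9) = 17 + 2*9 + 3*9^2
TC(9) = 17 + 18 + 243 = 278
AC = TC/Q = 278/9 = 278/9

278/9


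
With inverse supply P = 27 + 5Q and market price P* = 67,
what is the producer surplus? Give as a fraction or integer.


Minimum supply price (at Q=0): P_min = 27
Quantity supplied at P* = 67:
Q* = (67 - 27)/5 = 8
PS = (1/2) * Q* * (P* - P_min)
PS = (1/2) * 8 * (67 - 27)
PS = (1/2) * 8 * 40 = 160

160


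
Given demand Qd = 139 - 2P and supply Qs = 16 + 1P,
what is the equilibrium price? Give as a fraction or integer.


At equilibrium, Qd = Qs.
139 - 2P = 16 + 1P
139 - 16 = 2P + 1P
123 = 3P
P* = 123/3 = 41

41


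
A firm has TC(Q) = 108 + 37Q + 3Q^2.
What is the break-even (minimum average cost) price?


AC(Q) = 108/Q + 37 + 3Q
To minimize: dAC/dQ = -108/Q^2 + 3 = 0
Q^2 = 108/3 = 36
Q* = 6
Min AC = 108/6 + 37 + 3*6
Min AC = 18 + 37 + 18 = 73

73


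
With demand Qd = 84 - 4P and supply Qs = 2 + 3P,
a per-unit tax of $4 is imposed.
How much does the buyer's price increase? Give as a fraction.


With a per-unit tax, the buyer's price increase depends on relative slopes.
Supply slope: d = 3, Demand slope: b = 4
Buyer's price increase = d * tax / (b + d)
= 3 * 4 / (4 + 3)
= 12 / 7 = 12/7

12/7


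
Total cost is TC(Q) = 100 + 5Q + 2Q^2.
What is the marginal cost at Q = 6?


MC = dTC/dQ = 5 + 2*2*Q
At Q = 6:
MC = 5 + 4*6
MC = 5 + 24 = 29

29


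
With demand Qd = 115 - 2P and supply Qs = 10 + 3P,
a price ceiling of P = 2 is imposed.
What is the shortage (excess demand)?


At P = 2:
Qd = 115 - 2*2 = 111
Qs = 10 + 3*2 = 16
Shortage = Qd - Qs = 111 - 16 = 95

95


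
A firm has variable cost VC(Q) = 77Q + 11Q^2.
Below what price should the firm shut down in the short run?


AVC(Q) = VC(Q)/Q = 77 + 11Q
AVC is increasing in Q, so minimum AVC is at Q -> 0+.
Min AVC = 77
The firm should shut down if P < 77.

77


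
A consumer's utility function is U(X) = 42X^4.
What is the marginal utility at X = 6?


MU = dU/dX = 42*4*X^(4-1)
MU = 168*X^3
At X = 6:
MU = 168 * 6^3
MU = 168 * 216 = 36288

36288


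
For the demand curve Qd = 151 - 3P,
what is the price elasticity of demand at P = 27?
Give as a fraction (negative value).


dQ/dP = -3
At P = 27: Q = 151 - 3*27 = 70
E = (dQ/dP)(P/Q) = (-3)(27/70) = -81/70

-81/70


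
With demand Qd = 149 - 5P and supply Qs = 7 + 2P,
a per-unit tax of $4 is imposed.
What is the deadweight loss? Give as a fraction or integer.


Pre-tax equilibrium quantity: Q* = 333/7
Post-tax equilibrium quantity: Q_tax = 293/7
Reduction in quantity: Q* - Q_tax = 40/7
DWL = (1/2) * tax * (Q* - Q_tax)
DWL = (1/2) * 4 * 40/7 = 80/7

80/7


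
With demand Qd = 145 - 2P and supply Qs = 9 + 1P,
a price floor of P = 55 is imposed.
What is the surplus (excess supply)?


At P = 55:
Qd = 145 - 2*55 = 35
Qs = 9 + 1*55 = 64
Surplus = Qs - Qd = 64 - 35 = 29

29


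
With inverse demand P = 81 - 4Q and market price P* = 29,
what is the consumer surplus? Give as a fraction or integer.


Maximum willingness to pay (at Q=0): P_max = 81
Quantity demanded at P* = 29:
Q* = (81 - 29)/4 = 13
CS = (1/2) * Q* * (P_max - P*)
CS = (1/2) * 13 * (81 - 29)
CS = (1/2) * 13 * 52 = 338

338


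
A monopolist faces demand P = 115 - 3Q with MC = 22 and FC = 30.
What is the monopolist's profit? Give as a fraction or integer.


MR = MC: 115 - 6Q = 22
Q* = 31/2
P* = 115 - 3*31/2 = 137/2
Profit = (P* - MC)*Q* - FC
= (137/2 - 22)*31/2 - 30
= 93/2*31/2 - 30
= 2883/4 - 30 = 2763/4

2763/4


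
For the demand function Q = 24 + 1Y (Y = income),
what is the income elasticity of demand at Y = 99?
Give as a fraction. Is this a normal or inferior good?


dQ/dY = 1
At Y = 99: Q = 24 + 1*99 = 123
Ey = (dQ/dY)(Y/Q) = 1 * 99 / 123 = 33/41
Since Ey > 0, this is a normal good.

33/41 (normal good)


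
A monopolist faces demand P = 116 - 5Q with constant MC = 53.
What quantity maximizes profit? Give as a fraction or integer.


TR = P*Q = (116 - 5Q)Q = 116Q - 5Q^2
MR = dTR/dQ = 116 - 10Q
Set MR = MC:
116 - 10Q = 53
63 = 10Q
Q* = 63/10 = 63/10

63/10


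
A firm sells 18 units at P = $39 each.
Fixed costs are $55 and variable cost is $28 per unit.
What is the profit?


Total Revenue = P * Q = 39 * 18 = $702
Total Cost = FC + VC*Q = 55 + 28*18 = $559
Profit = TR - TC = 702 - 559 = $143

$143


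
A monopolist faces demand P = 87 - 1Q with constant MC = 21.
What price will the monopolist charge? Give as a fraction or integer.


MR = 87 - 2Q
Set MR = MC: 87 - 2Q = 21
Q* = 33
Substitute into demand:
P* = 87 - 1*33 = 54

54


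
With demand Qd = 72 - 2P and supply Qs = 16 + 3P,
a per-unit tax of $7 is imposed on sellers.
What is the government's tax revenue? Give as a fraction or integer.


With tax on sellers, new supply: Qs' = 16 + 3(P - 7)
= 3P - 5
New equilibrium quantity:
Q_new = 206/5
Tax revenue = tax * Q_new = 7 * 206/5 = 1442/5

1442/5


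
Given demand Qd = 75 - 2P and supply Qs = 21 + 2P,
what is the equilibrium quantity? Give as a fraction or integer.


First find equilibrium price:
75 - 2P = 21 + 2P
P* = 54/4 = 27/2
Then substitute into demand:
Q* = 75 - 2 * 27/2 = 48

48


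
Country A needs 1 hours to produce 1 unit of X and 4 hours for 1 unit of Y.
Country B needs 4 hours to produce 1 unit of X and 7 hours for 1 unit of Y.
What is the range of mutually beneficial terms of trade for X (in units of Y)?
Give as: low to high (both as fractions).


Opportunity cost of X for Country A = hours_X / hours_Y = 1/4 = 1/4 units of Y
Opportunity cost of X for Country B = hours_X / hours_Y = 4/7 = 4/7 units of Y
Terms of trade must be between the two opportunity costs.
Range: 1/4 to 4/7

1/4 to 4/7


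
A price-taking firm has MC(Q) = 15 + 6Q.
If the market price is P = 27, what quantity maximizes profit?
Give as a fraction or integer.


In perfect competition, profit is maximized where P = MC.
27 = 15 + 6Q
12 = 6Q
Q* = 12/6 = 2

2


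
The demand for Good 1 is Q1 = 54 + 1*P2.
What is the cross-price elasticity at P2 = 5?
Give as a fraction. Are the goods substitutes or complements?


dQ1/dP2 = 1
At P2 = 5: Q1 = 54 + 1*5 = 59
Exy = (dQ1/dP2)(P2/Q1) = 1 * 5 / 59 = 5/59
Since Exy > 0, the goods are substitutes.

5/59 (substitutes)


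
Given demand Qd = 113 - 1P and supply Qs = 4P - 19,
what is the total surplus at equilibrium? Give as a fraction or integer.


Find equilibrium: 113 - 1P = 4P - 19
113 + 19 = 5P
P* = 132/5 = 132/5
Q* = 4*132/5 - 19 = 433/5
Inverse demand: P = 113 - Q/1, so P_max = 113
Inverse supply: P = 19/4 + Q/4, so P_min = 19/4
CS = (1/2) * 433/5 * (113 - 132/5) = 187489/50
PS = (1/2) * 433/5 * (132/5 - 19/4) = 187489/200
TS = CS + PS = 187489/50 + 187489/200 = 187489/40

187489/40


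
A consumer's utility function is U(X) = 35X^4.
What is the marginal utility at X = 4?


MU = dU/dX = 35*4*X^(4-1)
MU = 140*X^3
At X = 4:
MU = 140 * 4^3
MU = 140 * 64 = 8960

8960


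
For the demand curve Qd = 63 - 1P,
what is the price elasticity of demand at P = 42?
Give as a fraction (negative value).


dQ/dP = -1
At P = 42: Q = 63 - 1*42 = 21
E = (dQ/dP)(P/Q) = (-1)(42/21) = -2

-2


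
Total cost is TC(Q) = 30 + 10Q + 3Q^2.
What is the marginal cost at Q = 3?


MC = dTC/dQ = 10 + 2*3*Q
At Q = 3:
MC = 10 + 6*3
MC = 10 + 18 = 28

28


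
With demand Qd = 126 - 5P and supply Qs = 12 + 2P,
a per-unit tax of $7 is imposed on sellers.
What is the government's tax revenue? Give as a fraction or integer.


With tax on sellers, new supply: Qs' = 12 + 2(P - 7)
= 2P - 2
New equilibrium quantity:
Q_new = 242/7
Tax revenue = tax * Q_new = 7 * 242/7 = 242

242


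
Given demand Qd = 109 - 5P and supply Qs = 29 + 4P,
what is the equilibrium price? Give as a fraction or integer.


At equilibrium, Qd = Qs.
109 - 5P = 29 + 4P
109 - 29 = 5P + 4P
80 = 9P
P* = 80/9 = 80/9

80/9


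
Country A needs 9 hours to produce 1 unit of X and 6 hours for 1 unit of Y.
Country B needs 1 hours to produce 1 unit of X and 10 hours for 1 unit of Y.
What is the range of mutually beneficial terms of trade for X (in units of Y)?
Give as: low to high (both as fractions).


Opportunity cost of X for Country A = hours_X / hours_Y = 9/6 = 3/2 units of Y
Opportunity cost of X for Country B = hours_X / hours_Y = 1/10 = 1/10 units of Y
Terms of trade must be between the two opportunity costs.
Range: 1/10 to 3/2

1/10 to 3/2


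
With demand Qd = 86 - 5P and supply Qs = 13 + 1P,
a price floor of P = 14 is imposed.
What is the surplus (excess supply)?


At P = 14:
Qd = 86 - 5*14 = 16
Qs = 13 + 1*14 = 27
Surplus = Qs - Qd = 27 - 16 = 11

11


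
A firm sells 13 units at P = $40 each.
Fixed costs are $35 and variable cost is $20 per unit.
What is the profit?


Total Revenue = P * Q = 40 * 13 = $520
Total Cost = FC + VC*Q = 35 + 20*13 = $295
Profit = TR - TC = 520 - 295 = $225

$225


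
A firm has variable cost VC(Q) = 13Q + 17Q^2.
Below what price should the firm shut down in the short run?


AVC(Q) = VC(Q)/Q = 13 + 17Q
AVC is increasing in Q, so minimum AVC is at Q -> 0+.
Min AVC = 13
The firm should shut down if P < 13.

13


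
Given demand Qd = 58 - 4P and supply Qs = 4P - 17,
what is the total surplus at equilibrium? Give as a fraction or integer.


Find equilibrium: 58 - 4P = 4P - 17
58 + 17 = 8P
P* = 75/8 = 75/8
Q* = 4*75/8 - 17 = 41/2
Inverse demand: P = 29/2 - Q/4, so P_max = 29/2
Inverse supply: P = 17/4 + Q/4, so P_min = 17/4
CS = (1/2) * 41/2 * (29/2 - 75/8) = 1681/32
PS = (1/2) * 41/2 * (75/8 - 17/4) = 1681/32
TS = CS + PS = 1681/32 + 1681/32 = 1681/16

1681/16


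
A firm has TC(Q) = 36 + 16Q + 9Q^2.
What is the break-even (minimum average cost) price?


AC(Q) = 36/Q + 16 + 9Q
To minimize: dAC/dQ = -36/Q^2 + 9 = 0
Q^2 = 36/9 = 4
Q* = 2
Min AC = 36/2 + 16 + 9*2
Min AC = 18 + 16 + 18 = 52

52


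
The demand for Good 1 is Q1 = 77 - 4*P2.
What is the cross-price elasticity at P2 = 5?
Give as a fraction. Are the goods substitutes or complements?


dQ1/dP2 = -4
At P2 = 5: Q1 = 77 - 4*5 = 57
Exy = (dQ1/dP2)(P2/Q1) = -4 * 5 / 57 = -20/57
Since Exy < 0, the goods are complements.

-20/57 (complements)


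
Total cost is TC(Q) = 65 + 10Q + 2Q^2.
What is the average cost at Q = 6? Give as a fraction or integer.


TC(6) = 65 + 10*6 + 2*6^2
TC(6) = 65 + 60 + 72 = 197
AC = TC/Q = 197/6 = 197/6

197/6


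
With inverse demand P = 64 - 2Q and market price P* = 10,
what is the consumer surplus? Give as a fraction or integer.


Maximum willingness to pay (at Q=0): P_max = 64
Quantity demanded at P* = 10:
Q* = (64 - 10)/2 = 27
CS = (1/2) * Q* * (P_max - P*)
CS = (1/2) * 27 * (64 - 10)
CS = (1/2) * 27 * 54 = 729

729


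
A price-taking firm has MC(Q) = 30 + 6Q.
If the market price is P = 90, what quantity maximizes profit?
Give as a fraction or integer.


In perfect competition, profit is maximized where P = MC.
90 = 30 + 6Q
60 = 6Q
Q* = 60/6 = 10

10


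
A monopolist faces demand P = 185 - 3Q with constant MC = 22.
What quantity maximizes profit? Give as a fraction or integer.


TR = P*Q = (185 - 3Q)Q = 185Q - 3Q^2
MR = dTR/dQ = 185 - 6Q
Set MR = MC:
185 - 6Q = 22
163 = 6Q
Q* = 163/6 = 163/6

163/6


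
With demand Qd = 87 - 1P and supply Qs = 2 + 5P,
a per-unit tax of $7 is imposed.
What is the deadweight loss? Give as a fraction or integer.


Pre-tax equilibrium quantity: Q* = 437/6
Post-tax equilibrium quantity: Q_tax = 67
Reduction in quantity: Q* - Q_tax = 35/6
DWL = (1/2) * tax * (Q* - Q_tax)
DWL = (1/2) * 7 * 35/6 = 245/12

245/12


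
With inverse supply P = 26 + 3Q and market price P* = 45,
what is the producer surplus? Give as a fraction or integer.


Minimum supply price (at Q=0): P_min = 26
Quantity supplied at P* = 45:
Q* = (45 - 26)/3 = 19/3
PS = (1/2) * Q* * (P* - P_min)
PS = (1/2) * 19/3 * (45 - 26)
PS = (1/2) * 19/3 * 19 = 361/6

361/6


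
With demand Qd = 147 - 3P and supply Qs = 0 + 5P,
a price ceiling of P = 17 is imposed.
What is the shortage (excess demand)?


At P = 17:
Qd = 147 - 3*17 = 96
Qs = 0 + 5*17 = 85
Shortage = Qd - Qs = 96 - 85 = 11

11


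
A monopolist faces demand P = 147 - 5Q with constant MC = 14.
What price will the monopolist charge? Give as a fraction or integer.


MR = 147 - 10Q
Set MR = MC: 147 - 10Q = 14
Q* = 133/10
Substitute into demand:
P* = 147 - 5*133/10 = 161/2

161/2


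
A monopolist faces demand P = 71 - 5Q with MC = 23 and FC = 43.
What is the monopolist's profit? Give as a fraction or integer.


MR = MC: 71 - 10Q = 23
Q* = 24/5
P* = 71 - 5*24/5 = 47
Profit = (P* - MC)*Q* - FC
= (47 - 23)*24/5 - 43
= 24*24/5 - 43
= 576/5 - 43 = 361/5

361/5


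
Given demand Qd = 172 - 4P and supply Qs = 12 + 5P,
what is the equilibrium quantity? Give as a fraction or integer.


First find equilibrium price:
172 - 4P = 12 + 5P
P* = 160/9 = 160/9
Then substitute into demand:
Q* = 172 - 4 * 160/9 = 908/9

908/9


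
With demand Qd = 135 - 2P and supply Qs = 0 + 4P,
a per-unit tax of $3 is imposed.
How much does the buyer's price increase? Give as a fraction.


With a per-unit tax, the buyer's price increase depends on relative slopes.
Supply slope: d = 4, Demand slope: b = 2
Buyer's price increase = d * tax / (b + d)
= 4 * 3 / (2 + 4)
= 12 / 6 = 2

2


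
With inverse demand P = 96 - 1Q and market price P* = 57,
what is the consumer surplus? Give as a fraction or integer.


Maximum willingness to pay (at Q=0): P_max = 96
Quantity demanded at P* = 57:
Q* = (96 - 57)/1 = 39
CS = (1/2) * Q* * (P_max - P*)
CS = (1/2) * 39 * (96 - 57)
CS = (1/2) * 39 * 39 = 1521/2

1521/2


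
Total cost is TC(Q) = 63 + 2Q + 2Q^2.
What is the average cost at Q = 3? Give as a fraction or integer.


TC(3) = 63 + 2*3 + 2*3^2
TC(3) = 63 + 6 + 18 = 87
AC = TC/Q = 87/3 = 29

29


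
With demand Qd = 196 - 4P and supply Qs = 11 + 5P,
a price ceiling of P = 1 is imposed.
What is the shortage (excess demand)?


At P = 1:
Qd = 196 - 4*1 = 192
Qs = 11 + 5*1 = 16
Shortage = Qd - Qs = 192 - 16 = 176

176


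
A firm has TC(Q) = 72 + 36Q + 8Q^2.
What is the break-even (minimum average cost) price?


AC(Q) = 72/Q + 36 + 8Q
To minimize: dAC/dQ = -72/Q^2 + 8 = 0
Q^2 = 72/8 = 9
Q* = 3
Min AC = 72/3 + 36 + 8*3
Min AC = 24 + 36 + 24 = 84

84


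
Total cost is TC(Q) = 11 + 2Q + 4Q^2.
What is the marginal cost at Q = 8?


MC = dTC/dQ = 2 + 2*4*Q
At Q = 8:
MC = 2 + 8*8
MC = 2 + 64 = 66

66


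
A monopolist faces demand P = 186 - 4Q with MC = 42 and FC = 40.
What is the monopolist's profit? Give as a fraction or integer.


MR = MC: 186 - 8Q = 42
Q* = 18
P* = 186 - 4*18 = 114
Profit = (P* - MC)*Q* - FC
= (114 - 42)*18 - 40
= 72*18 - 40
= 1296 - 40 = 1256

1256


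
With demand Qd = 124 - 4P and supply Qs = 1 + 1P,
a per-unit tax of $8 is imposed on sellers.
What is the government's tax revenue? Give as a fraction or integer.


With tax on sellers, new supply: Qs' = 1 + 1(P - 8)
= 1P - 7
New equilibrium quantity:
Q_new = 96/5
Tax revenue = tax * Q_new = 8 * 96/5 = 768/5

768/5


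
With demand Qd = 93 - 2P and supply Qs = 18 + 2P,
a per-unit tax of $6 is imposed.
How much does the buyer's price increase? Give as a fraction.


With a per-unit tax, the buyer's price increase depends on relative slopes.
Supply slope: d = 2, Demand slope: b = 2
Buyer's price increase = d * tax / (b + d)
= 2 * 6 / (2 + 2)
= 12 / 4 = 3

3


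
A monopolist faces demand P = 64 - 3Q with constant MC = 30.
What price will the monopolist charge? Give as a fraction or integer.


MR = 64 - 6Q
Set MR = MC: 64 - 6Q = 30
Q* = 17/3
Substitute into demand:
P* = 64 - 3*17/3 = 47

47


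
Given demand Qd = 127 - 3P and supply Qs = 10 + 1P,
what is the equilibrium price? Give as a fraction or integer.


At equilibrium, Qd = Qs.
127 - 3P = 10 + 1P
127 - 10 = 3P + 1P
117 = 4P
P* = 117/4 = 117/4

117/4


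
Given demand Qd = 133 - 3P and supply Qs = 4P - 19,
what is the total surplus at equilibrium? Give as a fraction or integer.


Find equilibrium: 133 - 3P = 4P - 19
133 + 19 = 7P
P* = 152/7 = 152/7
Q* = 4*152/7 - 19 = 475/7
Inverse demand: P = 133/3 - Q/3, so P_max = 133/3
Inverse supply: P = 19/4 + Q/4, so P_min = 19/4
CS = (1/2) * 475/7 * (133/3 - 152/7) = 225625/294
PS = (1/2) * 475/7 * (152/7 - 19/4) = 225625/392
TS = CS + PS = 225625/294 + 225625/392 = 225625/168

225625/168


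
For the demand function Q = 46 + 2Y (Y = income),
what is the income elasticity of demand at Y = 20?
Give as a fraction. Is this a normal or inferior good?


dQ/dY = 2
At Y = 20: Q = 46 + 2*20 = 86
Ey = (dQ/dY)(Y/Q) = 2 * 20 / 86 = 20/43
Since Ey > 0, this is a normal good.

20/43 (normal good)


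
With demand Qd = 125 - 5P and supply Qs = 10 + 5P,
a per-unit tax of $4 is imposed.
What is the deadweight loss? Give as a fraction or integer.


Pre-tax equilibrium quantity: Q* = 135/2
Post-tax equilibrium quantity: Q_tax = 115/2
Reduction in quantity: Q* - Q_tax = 10
DWL = (1/2) * tax * (Q* - Q_tax)
DWL = (1/2) * 4 * 10 = 20

20


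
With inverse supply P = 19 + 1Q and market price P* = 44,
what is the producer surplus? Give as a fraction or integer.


Minimum supply price (at Q=0): P_min = 19
Quantity supplied at P* = 44:
Q* = (44 - 19)/1 = 25
PS = (1/2) * Q* * (P* - P_min)
PS = (1/2) * 25 * (44 - 19)
PS = (1/2) * 25 * 25 = 625/2

625/2


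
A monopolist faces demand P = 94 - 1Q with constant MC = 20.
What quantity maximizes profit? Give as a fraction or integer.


TR = P*Q = (94 - 1Q)Q = 94Q - 1Q^2
MR = dTR/dQ = 94 - 2Q
Set MR = MC:
94 - 2Q = 20
74 = 2Q
Q* = 74/2 = 37

37


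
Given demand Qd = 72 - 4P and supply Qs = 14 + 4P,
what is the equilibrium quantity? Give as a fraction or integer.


First find equilibrium price:
72 - 4P = 14 + 4P
P* = 58/8 = 29/4
Then substitute into demand:
Q* = 72 - 4 * 29/4 = 43

43


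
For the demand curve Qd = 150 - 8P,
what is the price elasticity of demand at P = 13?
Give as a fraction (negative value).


dQ/dP = -8
At P = 13: Q = 150 - 8*13 = 46
E = (dQ/dP)(P/Q) = (-8)(13/46) = -52/23

-52/23


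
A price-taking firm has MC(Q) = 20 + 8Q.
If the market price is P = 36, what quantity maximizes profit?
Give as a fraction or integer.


In perfect competition, profit is maximized where P = MC.
36 = 20 + 8Q
16 = 8Q
Q* = 16/8 = 2

2


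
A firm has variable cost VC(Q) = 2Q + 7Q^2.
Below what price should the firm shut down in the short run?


AVC(Q) = VC(Q)/Q = 2 + 7Q
AVC is increasing in Q, so minimum AVC is at Q -> 0+.
Min AVC = 2
The firm should shut down if P < 2.

2


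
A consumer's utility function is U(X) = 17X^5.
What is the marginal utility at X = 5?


MU = dU/dX = 17*5*X^(5-1)
MU = 85*X^4
At X = 5:
MU = 85 * 5^4
MU = 85 * 625 = 53125

53125


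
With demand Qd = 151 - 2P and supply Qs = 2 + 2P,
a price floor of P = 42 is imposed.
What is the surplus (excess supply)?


At P = 42:
Qd = 151 - 2*42 = 67
Qs = 2 + 2*42 = 86
Surplus = Qs - Qd = 86 - 67 = 19

19


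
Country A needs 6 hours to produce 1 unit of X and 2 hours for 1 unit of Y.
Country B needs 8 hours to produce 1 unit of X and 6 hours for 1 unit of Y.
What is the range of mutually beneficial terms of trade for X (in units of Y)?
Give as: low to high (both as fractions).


Opportunity cost of X for Country A = hours_X / hours_Y = 6/2 = 3 units of Y
Opportunity cost of X for Country B = hours_X / hours_Y = 8/6 = 4/3 units of Y
Terms of trade must be between the two opportunity costs.
Range: 4/3 to 3

4/3 to 3


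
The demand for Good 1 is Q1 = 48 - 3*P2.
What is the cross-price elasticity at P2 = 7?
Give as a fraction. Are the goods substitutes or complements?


dQ1/dP2 = -3
At P2 = 7: Q1 = 48 - 3*7 = 27
Exy = (dQ1/dP2)(P2/Q1) = -3 * 7 / 27 = -7/9
Since Exy < 0, the goods are complements.

-7/9 (complements)


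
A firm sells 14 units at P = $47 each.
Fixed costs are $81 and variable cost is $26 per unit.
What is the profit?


Total Revenue = P * Q = 47 * 14 = $658
Total Cost = FC + VC*Q = 81 + 26*14 = $445
Profit = TR - TC = 658 - 445 = $213

$213


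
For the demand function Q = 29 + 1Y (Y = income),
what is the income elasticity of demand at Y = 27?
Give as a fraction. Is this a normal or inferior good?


dQ/dY = 1
At Y = 27: Q = 29 + 1*27 = 56
Ey = (dQ/dY)(Y/Q) = 1 * 27 / 56 = 27/56
Since Ey > 0, this is a normal good.

27/56 (normal good)


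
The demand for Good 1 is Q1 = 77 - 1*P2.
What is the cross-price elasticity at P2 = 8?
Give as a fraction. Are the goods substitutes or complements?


dQ1/dP2 = -1
At P2 = 8: Q1 = 77 - 1*8 = 69
Exy = (dQ1/dP2)(P2/Q1) = -1 * 8 / 69 = -8/69
Since Exy < 0, the goods are complements.

-8/69 (complements)


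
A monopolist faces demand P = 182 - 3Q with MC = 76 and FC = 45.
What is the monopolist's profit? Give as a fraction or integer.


MR = MC: 182 - 6Q = 76
Q* = 53/3
P* = 182 - 3*53/3 = 129
Profit = (P* - MC)*Q* - FC
= (129 - 76)*53/3 - 45
= 53*53/3 - 45
= 2809/3 - 45 = 2674/3

2674/3


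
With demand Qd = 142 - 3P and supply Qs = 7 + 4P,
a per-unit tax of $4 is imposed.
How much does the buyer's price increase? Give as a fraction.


With a per-unit tax, the buyer's price increase depends on relative slopes.
Supply slope: d = 4, Demand slope: b = 3
Buyer's price increase = d * tax / (b + d)
= 4 * 4 / (3 + 4)
= 16 / 7 = 16/7

16/7


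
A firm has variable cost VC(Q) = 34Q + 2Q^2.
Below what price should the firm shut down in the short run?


AVC(Q) = VC(Q)/Q = 34 + 2Q
AVC is increasing in Q, so minimum AVC is at Q -> 0+.
Min AVC = 34
The firm should shut down if P < 34.

34


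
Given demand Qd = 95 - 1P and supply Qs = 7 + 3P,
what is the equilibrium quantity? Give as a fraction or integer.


First find equilibrium price:
95 - 1P = 7 + 3P
P* = 88/4 = 22
Then substitute into demand:
Q* = 95 - 1 * 22 = 73

73


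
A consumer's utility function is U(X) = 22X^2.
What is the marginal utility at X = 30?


MU = dU/dX = 22*2*X^(2-1)
MU = 44*X^1
At X = 30:
MU = 44 * 30^1
MU = 44 * 30 = 1320

1320


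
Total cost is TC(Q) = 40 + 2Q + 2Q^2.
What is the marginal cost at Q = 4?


MC = dTC/dQ = 2 + 2*2*Q
At Q = 4:
MC = 2 + 4*4
MC = 2 + 16 = 18

18


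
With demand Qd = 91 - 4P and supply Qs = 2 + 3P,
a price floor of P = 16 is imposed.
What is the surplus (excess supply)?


At P = 16:
Qd = 91 - 4*16 = 27
Qs = 2 + 3*16 = 50
Surplus = Qs - Qd = 50 - 27 = 23

23


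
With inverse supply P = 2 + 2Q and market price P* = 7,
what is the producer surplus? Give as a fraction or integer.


Minimum supply price (at Q=0): P_min = 2
Quantity supplied at P* = 7:
Q* = (7 - 2)/2 = 5/2
PS = (1/2) * Q* * (P* - P_min)
PS = (1/2) * 5/2 * (7 - 2)
PS = (1/2) * 5/2 * 5 = 25/4

25/4


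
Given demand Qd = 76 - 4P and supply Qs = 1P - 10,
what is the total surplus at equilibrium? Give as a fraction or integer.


Find equilibrium: 76 - 4P = 1P - 10
76 + 10 = 5P
P* = 86/5 = 86/5
Q* = 1*86/5 - 10 = 36/5
Inverse demand: P = 19 - Q/4, so P_max = 19
Inverse supply: P = 10 + Q/1, so P_min = 10
CS = (1/2) * 36/5 * (19 - 86/5) = 162/25
PS = (1/2) * 36/5 * (86/5 - 10) = 648/25
TS = CS + PS = 162/25 + 648/25 = 162/5

162/5


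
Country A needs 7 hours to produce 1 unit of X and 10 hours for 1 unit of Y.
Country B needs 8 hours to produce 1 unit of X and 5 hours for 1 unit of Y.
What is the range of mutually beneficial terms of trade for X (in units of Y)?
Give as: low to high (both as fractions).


Opportunity cost of X for Country A = hours_X / hours_Y = 7/10 = 7/10 units of Y
Opportunity cost of X for Country B = hours_X / hours_Y = 8/5 = 8/5 units of Y
Terms of trade must be between the two opportunity costs.
Range: 7/10 to 8/5

7/10 to 8/5


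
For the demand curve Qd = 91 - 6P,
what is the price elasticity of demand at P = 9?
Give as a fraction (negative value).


dQ/dP = -6
At P = 9: Q = 91 - 6*9 = 37
E = (dQ/dP)(P/Q) = (-6)(9/37) = -54/37

-54/37


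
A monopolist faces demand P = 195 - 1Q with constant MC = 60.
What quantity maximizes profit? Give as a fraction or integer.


TR = P*Q = (195 - 1Q)Q = 195Q - 1Q^2
MR = dTR/dQ = 195 - 2Q
Set MR = MC:
195 - 2Q = 60
135 = 2Q
Q* = 135/2 = 135/2

135/2


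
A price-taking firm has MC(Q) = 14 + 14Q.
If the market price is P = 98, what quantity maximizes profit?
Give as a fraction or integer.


In perfect competition, profit is maximized where P = MC.
98 = 14 + 14Q
84 = 14Q
Q* = 84/14 = 6

6


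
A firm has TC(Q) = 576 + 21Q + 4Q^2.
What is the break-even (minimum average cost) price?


AC(Q) = 576/Q + 21 + 4Q
To minimize: dAC/dQ = -576/Q^2 + 4 = 0
Q^2 = 576/4 = 144
Q* = 12
Min AC = 576/12 + 21 + 4*12
Min AC = 48 + 21 + 48 = 117

117


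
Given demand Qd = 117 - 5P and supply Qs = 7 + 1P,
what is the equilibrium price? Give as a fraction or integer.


At equilibrium, Qd = Qs.
117 - 5P = 7 + 1P
117 - 7 = 5P + 1P
110 = 6P
P* = 110/6 = 55/3

55/3


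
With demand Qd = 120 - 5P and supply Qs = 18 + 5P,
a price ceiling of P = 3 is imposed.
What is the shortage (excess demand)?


At P = 3:
Qd = 120 - 5*3 = 105
Qs = 18 + 5*3 = 33
Shortage = Qd - Qs = 105 - 33 = 72

72


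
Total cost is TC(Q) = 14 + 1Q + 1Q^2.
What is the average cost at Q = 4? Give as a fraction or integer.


TC(4) = 14 + 1*4 + 1*4^2
TC(4) = 14 + 4 + 16 = 34
AC = TC/Q = 34/4 = 17/2

17/2


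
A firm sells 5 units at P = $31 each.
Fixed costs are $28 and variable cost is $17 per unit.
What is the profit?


Total Revenue = P * Q = 31 * 5 = $155
Total Cost = FC + VC*Q = 28 + 17*5 = $113
Profit = TR - TC = 155 - 113 = $42

$42


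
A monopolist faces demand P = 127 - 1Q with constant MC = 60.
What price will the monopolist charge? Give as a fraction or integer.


MR = 127 - 2Q
Set MR = MC: 127 - 2Q = 60
Q* = 67/2
Substitute into demand:
P* = 127 - 1*67/2 = 187/2

187/2


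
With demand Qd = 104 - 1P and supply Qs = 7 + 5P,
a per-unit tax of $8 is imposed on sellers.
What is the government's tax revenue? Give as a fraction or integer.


With tax on sellers, new supply: Qs' = 7 + 5(P - 8)
= 5P - 33
New equilibrium quantity:
Q_new = 487/6
Tax revenue = tax * Q_new = 8 * 487/6 = 1948/3

1948/3


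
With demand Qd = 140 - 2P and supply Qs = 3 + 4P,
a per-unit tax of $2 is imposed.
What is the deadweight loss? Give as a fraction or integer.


Pre-tax equilibrium quantity: Q* = 283/3
Post-tax equilibrium quantity: Q_tax = 275/3
Reduction in quantity: Q* - Q_tax = 8/3
DWL = (1/2) * tax * (Q* - Q_tax)
DWL = (1/2) * 2 * 8/3 = 8/3

8/3


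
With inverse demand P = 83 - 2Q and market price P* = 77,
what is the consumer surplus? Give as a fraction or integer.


Maximum willingness to pay (at Q=0): P_max = 83
Quantity demanded at P* = 77:
Q* = (83 - 77)/2 = 3
CS = (1/2) * Q* * (P_max - P*)
CS = (1/2) * 3 * (83 - 77)
CS = (1/2) * 3 * 6 = 9

9


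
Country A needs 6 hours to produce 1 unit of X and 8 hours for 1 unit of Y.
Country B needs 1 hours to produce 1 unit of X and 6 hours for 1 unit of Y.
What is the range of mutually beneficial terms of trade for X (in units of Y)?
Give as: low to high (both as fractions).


Opportunity cost of X for Country A = hours_X / hours_Y = 6/8 = 3/4 units of Y
Opportunity cost of X for Country B = hours_X / hours_Y = 1/6 = 1/6 units of Y
Terms of trade must be between the two opportunity costs.
Range: 1/6 to 3/4

1/6 to 3/4


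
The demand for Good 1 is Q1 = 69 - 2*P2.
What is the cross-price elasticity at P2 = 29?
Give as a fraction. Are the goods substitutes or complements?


dQ1/dP2 = -2
At P2 = 29: Q1 = 69 - 2*29 = 11
Exy = (dQ1/dP2)(P2/Q1) = -2 * 29 / 11 = -58/11
Since Exy < 0, the goods are complements.

-58/11 (complements)


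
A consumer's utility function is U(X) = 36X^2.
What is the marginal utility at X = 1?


MU = dU/dX = 36*2*X^(2-1)
MU = 72*X^1
At X = 1:
MU = 72 * 1^1
MU = 72 * 1 = 72

72


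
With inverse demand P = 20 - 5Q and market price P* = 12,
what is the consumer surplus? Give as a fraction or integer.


Maximum willingness to pay (at Q=0): P_max = 20
Quantity demanded at P* = 12:
Q* = (20 - 12)/5 = 8/5
CS = (1/2) * Q* * (P_max - P*)
CS = (1/2) * 8/5 * (20 - 12)
CS = (1/2) * 8/5 * 8 = 32/5

32/5


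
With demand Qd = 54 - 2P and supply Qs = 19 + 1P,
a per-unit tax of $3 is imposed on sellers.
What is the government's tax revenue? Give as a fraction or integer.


With tax on sellers, new supply: Qs' = 19 + 1(P - 3)
= 16 + 1P
New equilibrium quantity:
Q_new = 86/3
Tax revenue = tax * Q_new = 3 * 86/3 = 86

86


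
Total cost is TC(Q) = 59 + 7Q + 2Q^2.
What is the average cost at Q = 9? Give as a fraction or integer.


TC(9) = 59 + 7*9 + 2*9^2
TC(9) = 59 + 63 + 162 = 284
AC = TC/Q = 284/9 = 284/9

284/9


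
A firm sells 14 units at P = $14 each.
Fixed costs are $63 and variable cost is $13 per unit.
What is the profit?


Total Revenue = P * Q = 14 * 14 = $196
Total Cost = FC + VC*Q = 63 + 13*14 = $245
Profit = TR - TC = 196 - 245 = $-49

$-49


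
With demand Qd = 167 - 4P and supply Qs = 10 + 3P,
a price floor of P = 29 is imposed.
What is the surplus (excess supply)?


At P = 29:
Qd = 167 - 4*29 = 51
Qs = 10 + 3*29 = 97
Surplus = Qs - Qd = 97 - 51 = 46

46


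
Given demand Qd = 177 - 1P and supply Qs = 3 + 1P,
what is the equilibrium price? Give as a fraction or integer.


At equilibrium, Qd = Qs.
177 - 1P = 3 + 1P
177 - 3 = 1P + 1P
174 = 2P
P* = 174/2 = 87

87


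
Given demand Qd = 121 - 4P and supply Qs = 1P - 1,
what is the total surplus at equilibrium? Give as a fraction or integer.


Find equilibrium: 121 - 4P = 1P - 1
121 + 1 = 5P
P* = 122/5 = 122/5
Q* = 1*122/5 - 1 = 117/5
Inverse demand: P = 121/4 - Q/4, so P_max = 121/4
Inverse supply: P = 1 + Q/1, so P_min = 1
CS = (1/2) * 117/5 * (121/4 - 122/5) = 13689/200
PS = (1/2) * 117/5 * (122/5 - 1) = 13689/50
TS = CS + PS = 13689/200 + 13689/50 = 13689/40

13689/40


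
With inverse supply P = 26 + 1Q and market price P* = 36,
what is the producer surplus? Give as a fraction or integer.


Minimum supply price (at Q=0): P_min = 26
Quantity supplied at P* = 36:
Q* = (36 - 26)/1 = 10
PS = (1/2) * Q* * (P* - P_min)
PS = (1/2) * 10 * (36 - 26)
PS = (1/2) * 10 * 10 = 50

50


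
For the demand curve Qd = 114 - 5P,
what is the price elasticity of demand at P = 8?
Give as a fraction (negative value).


dQ/dP = -5
At P = 8: Q = 114 - 5*8 = 74
E = (dQ/dP)(P/Q) = (-5)(8/74) = -20/37

-20/37


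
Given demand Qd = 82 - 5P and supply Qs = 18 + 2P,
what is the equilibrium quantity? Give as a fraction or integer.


First find equilibrium price:
82 - 5P = 18 + 2P
P* = 64/7 = 64/7
Then substitute into demand:
Q* = 82 - 5 * 64/7 = 254/7

254/7


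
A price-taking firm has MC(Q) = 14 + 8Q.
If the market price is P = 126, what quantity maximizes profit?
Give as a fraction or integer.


In perfect competition, profit is maximized where P = MC.
126 = 14 + 8Q
112 = 8Q
Q* = 112/8 = 14

14


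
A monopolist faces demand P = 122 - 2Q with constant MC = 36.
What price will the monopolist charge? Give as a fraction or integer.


MR = 122 - 4Q
Set MR = MC: 122 - 4Q = 36
Q* = 43/2
Substitute into demand:
P* = 122 - 2*43/2 = 79

79
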